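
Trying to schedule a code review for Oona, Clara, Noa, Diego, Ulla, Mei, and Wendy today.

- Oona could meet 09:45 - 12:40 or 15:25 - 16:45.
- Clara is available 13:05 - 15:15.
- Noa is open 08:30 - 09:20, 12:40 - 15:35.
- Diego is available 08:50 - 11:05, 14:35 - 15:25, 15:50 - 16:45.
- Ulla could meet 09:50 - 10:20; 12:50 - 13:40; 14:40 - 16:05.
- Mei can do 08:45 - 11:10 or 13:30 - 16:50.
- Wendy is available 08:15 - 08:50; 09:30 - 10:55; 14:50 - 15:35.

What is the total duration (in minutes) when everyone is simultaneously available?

0

Oona ∩ Clara: ∅.
Oona ∩ Clara ∩ Noa: ∅.
Oona ∩ Clara ∩ Noa ∩ Diego: ∅.
Oona ∩ Clara ∩ Noa ∩ Diego ∩ Ulla: ∅.
Oona ∩ Clara ∩ Noa ∩ Diego ∩ Ulla ∩ Mei: ∅.
Oona ∩ Clara ∩ Noa ∩ Diego ∩ Ulla ∩ Mei ∩ Wendy: ∅.
There is no time when everyone is free.
There is no common window, so the total is 0 minutes.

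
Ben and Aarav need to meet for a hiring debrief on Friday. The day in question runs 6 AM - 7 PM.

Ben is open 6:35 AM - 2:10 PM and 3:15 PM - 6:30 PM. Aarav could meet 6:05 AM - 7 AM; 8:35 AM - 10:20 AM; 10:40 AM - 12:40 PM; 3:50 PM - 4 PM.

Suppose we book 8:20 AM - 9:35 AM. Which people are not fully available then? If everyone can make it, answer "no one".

Aarav

Ben: free for 08:20-09:35. Aarav: not fully free for 08:20-09:35.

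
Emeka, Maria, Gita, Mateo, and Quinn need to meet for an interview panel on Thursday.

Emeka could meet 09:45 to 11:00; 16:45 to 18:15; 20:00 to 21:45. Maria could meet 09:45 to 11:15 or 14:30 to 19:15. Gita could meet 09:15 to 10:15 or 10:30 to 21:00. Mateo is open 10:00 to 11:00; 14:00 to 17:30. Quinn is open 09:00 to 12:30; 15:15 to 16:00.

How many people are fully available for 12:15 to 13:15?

Gita can make the full 12:15-13:15 slot — that's 1.

1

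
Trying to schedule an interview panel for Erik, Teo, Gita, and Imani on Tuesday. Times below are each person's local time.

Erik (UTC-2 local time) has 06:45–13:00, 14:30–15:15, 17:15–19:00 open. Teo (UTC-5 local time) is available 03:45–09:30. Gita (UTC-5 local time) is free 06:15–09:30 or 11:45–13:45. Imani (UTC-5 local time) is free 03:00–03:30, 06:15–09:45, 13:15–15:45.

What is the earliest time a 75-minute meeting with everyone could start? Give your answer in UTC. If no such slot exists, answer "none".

11:15

Erik in UTC: 08:45-15:00, 16:30-17:15, 19:15-21:00 (add 2h to convert from UTC-2).
Teo in UTC: 08:45-14:30 (add 5h to convert from UTC-5).
Gita in UTC: 11:15-14:30, 16:45-18:45 (add 5h to convert from UTC-5).
Imani in UTC: 08:00-08:30, 11:15-14:45, 18:15-20:45 (add 5h to convert from UTC-5).
Erik ∩ Teo: 08:45-14:30.
Erik ∩ Teo ∩ Gita: 11:15-14:30.
Erik ∩ Teo ∩ Gita ∩ Imani: 11:15-14:30.
The first common window of at least 75 minutes is 11:15-14:30, so the earliest start is 11:15.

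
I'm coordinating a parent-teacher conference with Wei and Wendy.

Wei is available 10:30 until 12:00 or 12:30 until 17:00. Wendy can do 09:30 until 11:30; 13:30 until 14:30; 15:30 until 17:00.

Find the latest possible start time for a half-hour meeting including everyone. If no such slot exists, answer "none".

Wei ∩ Wendy: 10:30-11:30, 13:30-14:30, 15:30-17:00.
Those are the intersection windows.
The last common window of at least 30 minutes is 15:30-17:00; a 30-minute meeting can start as late as 16:30 and still end by 17:00.

16:30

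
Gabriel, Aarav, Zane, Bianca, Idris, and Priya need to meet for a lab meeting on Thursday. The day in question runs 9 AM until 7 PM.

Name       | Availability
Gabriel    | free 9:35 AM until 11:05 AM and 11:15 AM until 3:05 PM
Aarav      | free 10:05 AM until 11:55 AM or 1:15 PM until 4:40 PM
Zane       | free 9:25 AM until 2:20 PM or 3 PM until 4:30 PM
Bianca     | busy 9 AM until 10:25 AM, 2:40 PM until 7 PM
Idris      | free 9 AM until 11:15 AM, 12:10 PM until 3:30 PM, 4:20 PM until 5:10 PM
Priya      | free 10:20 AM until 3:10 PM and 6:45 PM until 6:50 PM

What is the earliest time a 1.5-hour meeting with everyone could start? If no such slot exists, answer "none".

none

Gabriel free: 09:35-11:05, 11:15-15:05.
Aarav free: 10:05-11:55, 13:15-16:40.
Zane free: 09:25-14:20, 15:00-16:30.
Bianca free: 10:25-14:40 (invert busy blocks within the working day).
Idris free: 09:00-11:15, 12:10-15:30, 16:20-17:10.
Priya free: 10:20-15:10, 18:45-18:50.
Gabriel ∩ Aarav: 10:05-11:05, 11:15-11:55, 13:15-15:05.
Gabriel ∩ Aarav ∩ Zane: 10:05-11:05, 11:15-11:55, 13:15-14:20, 15:00-15:05.
Gabriel ∩ Aarav ∩ Zane ∩ Bianca: 10:25-11:05, 11:15-11:55, 13:15-14:20.
Gabriel ∩ Aarav ∩ Zane ∩ Bianca ∩ Idris: 10:25-11:05, 13:15-14:20.
Gabriel ∩ Aarav ∩ Zane ∩ Bianca ∩ Idris ∩ Priya: 10:25-11:05, 13:15-14:20.
No common window is at least 90 minutes long.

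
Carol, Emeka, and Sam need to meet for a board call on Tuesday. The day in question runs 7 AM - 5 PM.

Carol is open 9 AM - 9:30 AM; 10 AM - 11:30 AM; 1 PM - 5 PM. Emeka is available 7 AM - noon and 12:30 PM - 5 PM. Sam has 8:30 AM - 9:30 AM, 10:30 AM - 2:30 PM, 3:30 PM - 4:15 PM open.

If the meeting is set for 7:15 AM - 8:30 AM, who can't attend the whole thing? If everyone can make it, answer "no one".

Carol: not fully free for 07:15-08:30. Emeka: free for 07:15-08:30. Sam: not fully free for 07:15-08:30.

Carol, Sam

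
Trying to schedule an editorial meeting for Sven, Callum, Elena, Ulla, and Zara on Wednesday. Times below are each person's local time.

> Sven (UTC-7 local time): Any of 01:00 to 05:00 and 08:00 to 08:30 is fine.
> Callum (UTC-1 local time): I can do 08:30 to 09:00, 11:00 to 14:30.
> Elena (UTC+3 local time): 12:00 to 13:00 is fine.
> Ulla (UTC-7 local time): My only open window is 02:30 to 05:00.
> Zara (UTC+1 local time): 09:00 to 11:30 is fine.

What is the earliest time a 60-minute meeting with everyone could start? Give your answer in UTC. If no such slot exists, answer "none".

none

Sven in UTC: 08:00-12:00, 15:00-15:30 (add 7h to convert from UTC-7).
Callum in UTC: 09:30-10:00, 12:00-15:30 (add 1h to convert from UTC-1).
Elena in UTC: 09:00-10:00 (subtract 3h to convert from UTC+3).
Ulla in UTC: 09:30-12:00 (add 7h to convert from UTC-7).
Zara in UTC: 08:00-10:30 (subtract 1h to convert from UTC+1).
Sven ∩ Callum: 09:30-10:00, 15:00-15:30.
Sven ∩ Callum ∩ Elena: 09:30-10:00.
Sven ∩ Callum ∩ Elena ∩ Ulla: 09:30-10:00.
Sven ∩ Callum ∩ Elena ∩ Ulla ∩ Zara: 09:30-10:00.
No common window is at least 60 minutes long.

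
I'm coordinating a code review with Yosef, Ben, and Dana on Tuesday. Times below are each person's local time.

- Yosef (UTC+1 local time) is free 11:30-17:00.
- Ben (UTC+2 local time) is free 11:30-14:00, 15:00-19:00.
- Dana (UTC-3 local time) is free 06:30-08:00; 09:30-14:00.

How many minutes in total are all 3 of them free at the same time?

210

Yosef in UTC: 10:30-16:00 (subtract 1h to convert from UTC+1).
Ben in UTC: 09:30-12:00, 13:00-17:00 (subtract 2h to convert from UTC+2).
Dana in UTC: 09:30-11:00, 12:30-17:00 (add 3h to convert from UTC-3).
Yosef ∩ Ben: 10:30-12:00, 13:00-16:00.
Yosef ∩ Ben ∩ Dana: 10:30-11:00, 13:00-16:00.
Summing the common windows: 30 + 180 = 210 minutes.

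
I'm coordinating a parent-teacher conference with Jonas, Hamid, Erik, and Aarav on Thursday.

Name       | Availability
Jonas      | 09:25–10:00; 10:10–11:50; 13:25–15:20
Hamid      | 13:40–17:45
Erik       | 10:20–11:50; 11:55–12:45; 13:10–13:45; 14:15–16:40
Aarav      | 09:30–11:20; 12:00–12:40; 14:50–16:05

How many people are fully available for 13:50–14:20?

Jonas and Hamid can make the full 13:50-14:20 slot — that's 2.

2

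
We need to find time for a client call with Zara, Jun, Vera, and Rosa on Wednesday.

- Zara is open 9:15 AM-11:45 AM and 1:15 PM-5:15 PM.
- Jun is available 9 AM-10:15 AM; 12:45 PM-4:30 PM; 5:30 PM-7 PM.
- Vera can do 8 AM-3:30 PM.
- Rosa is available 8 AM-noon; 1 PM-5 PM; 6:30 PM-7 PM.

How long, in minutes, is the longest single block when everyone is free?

135

Zara ∩ Jun: 09:15-10:15, 13:15-16:30.
Zara ∩ Jun ∩ Vera: 09:15-10:15, 13:15-15:30.
Zara ∩ Jun ∩ Vera ∩ Rosa: 09:15-10:15, 13:15-15:30.
The longest is 13:15-15:30 at 135 minutes.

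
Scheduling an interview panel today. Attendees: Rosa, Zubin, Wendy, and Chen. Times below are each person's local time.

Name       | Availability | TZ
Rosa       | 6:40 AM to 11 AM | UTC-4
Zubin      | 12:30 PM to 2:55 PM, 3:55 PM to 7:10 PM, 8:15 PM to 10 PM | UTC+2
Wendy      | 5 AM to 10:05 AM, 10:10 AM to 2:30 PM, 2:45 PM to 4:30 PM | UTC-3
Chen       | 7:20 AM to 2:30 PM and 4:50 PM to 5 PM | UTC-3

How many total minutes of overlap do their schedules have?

Rosa in UTC: 10:40-15:00 (add 4h to convert from UTC-4).
Zubin in UTC: 10:30-12:55, 13:55-17:10, 18:15-20:00 (subtract 2h to convert from UTC+2).
Wendy in UTC: 08:00-13:05, 13:10-17:30, 17:45-19:30 (add 3h to convert from UTC-3).
Chen in UTC: 10:20-17:30, 19:50-20:00 (add 3h to convert from UTC-3).
Rosa ∩ Zubin: 10:40-12:55, 13:55-15:00.
Rosa ∩ Zubin ∩ Wendy: 10:40-12:55, 13:55-15:00.
Rosa ∩ Zubin ∩ Wendy ∩ Chen: 10:40-12:55, 13:55-15:00.
Summing the common windows: 135 + 65 = 200 minutes.

200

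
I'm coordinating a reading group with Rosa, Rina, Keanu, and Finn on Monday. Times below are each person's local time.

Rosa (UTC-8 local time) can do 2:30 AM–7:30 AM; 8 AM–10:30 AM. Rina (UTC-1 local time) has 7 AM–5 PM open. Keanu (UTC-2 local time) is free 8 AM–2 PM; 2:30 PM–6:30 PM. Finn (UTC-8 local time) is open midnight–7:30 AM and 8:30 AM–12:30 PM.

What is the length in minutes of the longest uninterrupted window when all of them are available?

300

Rosa in UTC: 10:30-15:30, 16:00-18:30 (add 8h to convert from UTC-8).
Rina in UTC: 08:00-18:00 (add 1h to convert from UTC-1).
Keanu in UTC: 10:00-16:00, 16:30-20:30 (add 2h to convert from UTC-2).
Finn in UTC: 08:00-15:30, 16:30-20:30 (add 8h to convert from UTC-8).
Rosa ∩ Rina: 10:30-15:30, 16:00-18:00.
Rosa ∩ Rina ∩ Keanu: 10:30-15:30, 16:30-18:00.
Rosa ∩ Rina ∩ Keanu ∩ Finn: 10:30-15:30, 16:30-18:00.
The longest is 10:30-15:30 at 300 minutes.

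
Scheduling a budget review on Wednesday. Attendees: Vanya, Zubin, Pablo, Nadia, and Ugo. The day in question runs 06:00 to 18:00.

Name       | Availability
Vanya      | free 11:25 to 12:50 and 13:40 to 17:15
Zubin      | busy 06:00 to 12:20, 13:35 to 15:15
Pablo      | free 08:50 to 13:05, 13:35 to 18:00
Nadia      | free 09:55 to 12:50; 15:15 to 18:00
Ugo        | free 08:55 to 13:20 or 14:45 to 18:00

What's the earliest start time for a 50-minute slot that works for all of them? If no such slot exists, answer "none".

Vanya free: 11:25-12:50, 13:40-17:15.
Zubin free: 12:20-13:35, 15:15-18:00 (invert busy blocks within the working day).
Pablo free: 08:50-13:05, 13:35-18:00.
Nadia free: 09:55-12:50, 15:15-18:00.
Ugo free: 08:55-13:20, 14:45-18:00.
Vanya ∩ Zubin: 12:20-12:50, 15:15-17:15.
Vanya ∩ Zubin ∩ Pablo: 12:20-12:50, 15:15-17:15.
Vanya ∩ Zubin ∩ Pablo ∩ Nadia: 12:20-12:50, 15:15-17:15.
Vanya ∩ Zubin ∩ Pablo ∩ Nadia ∩ Ugo: 12:20-12:50, 15:15-17:15.
Those are the intersection windows.
The first common window of at least 50 minutes is 15:15-17:15, so the earliest start is 15:15.

15:15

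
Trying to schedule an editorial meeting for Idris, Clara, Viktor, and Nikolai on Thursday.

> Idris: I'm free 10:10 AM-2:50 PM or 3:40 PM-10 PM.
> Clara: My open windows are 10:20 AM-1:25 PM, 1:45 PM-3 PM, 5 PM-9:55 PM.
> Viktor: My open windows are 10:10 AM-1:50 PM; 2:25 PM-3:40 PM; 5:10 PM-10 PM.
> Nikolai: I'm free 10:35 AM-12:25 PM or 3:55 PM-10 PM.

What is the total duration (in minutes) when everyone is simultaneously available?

Idris ∩ Clara: 10:20-13:25, 13:45-14:50, 17:00-21:55.
Idris ∩ Clara ∩ Viktor: 10:20-13:25, 13:45-13:50, 14:25-14:50, 17:10-21:55.
Idris ∩ Clara ∩ Viktor ∩ Nikolai: 10:35-12:25, 17:10-21:55.
Summing the common windows: 110 + 285 = 395 minutes.

395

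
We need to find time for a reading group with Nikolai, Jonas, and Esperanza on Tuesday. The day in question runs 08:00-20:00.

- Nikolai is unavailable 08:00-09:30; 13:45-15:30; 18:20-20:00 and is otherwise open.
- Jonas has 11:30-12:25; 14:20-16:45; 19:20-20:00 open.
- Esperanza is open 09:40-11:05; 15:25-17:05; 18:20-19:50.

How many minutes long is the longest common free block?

75

Nikolai free: 09:30-13:45, 15:30-18:20 (invert busy blocks within the working day).
Jonas free: 11:30-12:25, 14:20-16:45, 19:20-20:00.
Esperanza free: 09:40-11:05, 15:25-17:05, 18:20-19:50.
Nikolai ∩ Jonas: 11:30-12:25, 15:30-16:45.
Nikolai ∩ Jonas ∩ Esperanza: 15:30-16:45.
So the common availability across everyone is 15:30-16:45.
The longest is 15:30-16:45 at 75 minutes.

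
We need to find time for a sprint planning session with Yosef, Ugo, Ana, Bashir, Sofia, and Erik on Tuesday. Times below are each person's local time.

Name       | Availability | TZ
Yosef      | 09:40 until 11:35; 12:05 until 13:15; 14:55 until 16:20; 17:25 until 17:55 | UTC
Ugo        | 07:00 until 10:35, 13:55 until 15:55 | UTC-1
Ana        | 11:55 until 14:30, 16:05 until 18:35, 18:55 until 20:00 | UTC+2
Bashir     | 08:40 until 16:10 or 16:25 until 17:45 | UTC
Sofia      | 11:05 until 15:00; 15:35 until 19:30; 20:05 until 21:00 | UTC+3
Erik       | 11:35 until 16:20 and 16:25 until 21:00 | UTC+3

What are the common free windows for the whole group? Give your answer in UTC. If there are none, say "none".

Yosef in UTC: 09:40-11:35, 12:05-13:15, 14:55-16:20, 17:25-17:55.
Ugo in UTC: 08:00-11:35, 14:55-16:55 (add 1h to convert from UTC-1).
Ana in UTC: 09:55-12:30, 14:05-16:35, 16:55-18:00 (subtract 2h to convert from UTC+2).
Bashir in UTC: 08:40-16:10, 16:25-17:45.
Sofia in UTC: 08:05-12:00, 12:35-16:30, 17:05-18:00 (subtract 3h to convert from UTC+3).
Erik in UTC: 08:35-13:20, 13:25-18:00 (subtract 3h to convert from UTC+3).
Yosef ∩ Ugo: 09:40-11:35, 14:55-16:20.
Yosef ∩ Ugo ∩ Ana: 09:55-11:35, 14:55-16:20.
Yosef ∩ Ugo ∩ Ana ∩ Bashir: 09:55-11:35, 14:55-16:10.
Yosef ∩ Ugo ∩ Ana ∩ Bashir ∩ Sofia: 09:55-11:35, 14:55-16:10.
Yosef ∩ Ugo ∩ Ana ∩ Bashir ∩ Sofia ∩ Erik: 09:55-11:35, 14:55-16:10.

09:55-11:35, 14:55-16:10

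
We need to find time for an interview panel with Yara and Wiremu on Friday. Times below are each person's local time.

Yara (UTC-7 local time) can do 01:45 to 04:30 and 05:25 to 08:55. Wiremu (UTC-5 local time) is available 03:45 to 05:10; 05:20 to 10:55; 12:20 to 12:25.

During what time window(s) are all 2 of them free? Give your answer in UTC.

Yara in UTC: 08:45-11:30, 12:25-15:55 (add 7h to convert from UTC-7).
Wiremu in UTC: 08:45-10:10, 10:20-15:55, 17:20-17:25 (add 5h to convert from UTC-5).
Yara ∩ Wiremu: 08:45-10:10, 10:20-11:30, 12:25-15:55.

08:45-10:10, 10:20-11:30, 12:25-15:55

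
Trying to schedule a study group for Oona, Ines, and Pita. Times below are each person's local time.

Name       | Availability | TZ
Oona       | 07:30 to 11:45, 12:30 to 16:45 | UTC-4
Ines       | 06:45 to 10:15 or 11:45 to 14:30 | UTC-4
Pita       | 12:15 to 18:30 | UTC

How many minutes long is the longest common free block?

120

Oona in UTC: 11:30-15:45, 16:30-20:45 (add 4h to convert from UTC-4).
Ines in UTC: 10:45-14:15, 15:45-18:30 (add 4h to convert from UTC-4).
Pita in UTC: 12:15-18:30.
Oona ∩ Ines: 11:30-14:15, 16:30-18:30.
Oona ∩ Ines ∩ Pita: 12:15-14:15, 16:30-18:30.
The longest is 12:15-14:15 at 120 minutes.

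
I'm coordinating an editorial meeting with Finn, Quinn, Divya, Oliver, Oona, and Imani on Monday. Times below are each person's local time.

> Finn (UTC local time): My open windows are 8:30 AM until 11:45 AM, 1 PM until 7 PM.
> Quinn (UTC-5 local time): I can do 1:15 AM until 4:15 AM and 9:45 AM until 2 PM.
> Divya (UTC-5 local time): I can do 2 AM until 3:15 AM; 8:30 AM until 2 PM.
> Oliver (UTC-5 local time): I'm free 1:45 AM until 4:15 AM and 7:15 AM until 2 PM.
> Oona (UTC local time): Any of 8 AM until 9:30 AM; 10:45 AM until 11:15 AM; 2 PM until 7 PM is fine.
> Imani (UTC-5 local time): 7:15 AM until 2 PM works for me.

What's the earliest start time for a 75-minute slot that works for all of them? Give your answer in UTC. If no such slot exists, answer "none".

Finn in UTC: 08:30-11:45, 13:00-19:00.
Quinn in UTC: 06:15-09:15, 14:45-19:00 (add 5h to convert from UTC-5).
Divya in UTC: 07:00-08:15, 13:30-19:00 (add 5h to convert from UTC-5).
Oliver in UTC: 06:45-09:15, 12:15-19:00 (add 5h to convert from UTC-5).
Oona in UTC: 08:00-09:30, 10:45-11:15, 14:00-19:00.
Imani in UTC: 12:15-19:00 (add 5h to convert from UTC-5).
Finn ∩ Quinn: 08:30-09:15, 14:45-19:00.
Finn ∩ Quinn ∩ Divya: 14:45-19:00.
Finn ∩ Quinn ∩ Divya ∩ Oliver: 14:45-19:00.
Finn ∩ Quinn ∩ Divya ∩ Oliver ∩ Oona: 14:45-19:00.
Finn ∩ Quinn ∩ Divya ∩ Oliver ∩ Oona ∩ Imani: 14:45-19:00.
The first common window of at least 75 minutes is 14:45-19:00, so the earliest start is 14:45.

14:45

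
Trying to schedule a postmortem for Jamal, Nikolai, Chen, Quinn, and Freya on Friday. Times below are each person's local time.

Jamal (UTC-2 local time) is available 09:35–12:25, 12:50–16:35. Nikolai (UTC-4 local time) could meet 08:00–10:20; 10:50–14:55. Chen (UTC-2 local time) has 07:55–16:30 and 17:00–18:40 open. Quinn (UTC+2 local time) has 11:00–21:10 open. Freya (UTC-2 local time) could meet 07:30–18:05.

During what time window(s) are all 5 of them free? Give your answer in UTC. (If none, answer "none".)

12:00-14:20, 14:50-18:30

Jamal in UTC: 11:35-14:25, 14:50-18:35 (add 2h to convert from UTC-2).
Nikolai in UTC: 12:00-14:20, 14:50-18:55 (add 4h to convert from UTC-4).
Chen in UTC: 09:55-18:30, 19:00-20:40 (add 2h to convert from UTC-2).
Quinn in UTC: 09:00-19:10 (subtract 2h to convert from UTC+2).
Freya in UTC: 09:30-20:05 (add 2h to convert from UTC-2).
Jamal ∩ Nikolai: 12:00-14:20, 14:50-18:35.
Jamal ∩ Nikolai ∩ Chen: 12:00-14:20, 14:50-18:30.
Jamal ∩ Nikolai ∩ Chen ∩ Quinn: 12:00-14:20, 14:50-18:30.
Jamal ∩ Nikolai ∩ Chen ∩ Quinn ∩ Freya: 12:00-14:20, 14:50-18:30.
So the common availability across everyone is 12:00-14:20, 14:50-18:30.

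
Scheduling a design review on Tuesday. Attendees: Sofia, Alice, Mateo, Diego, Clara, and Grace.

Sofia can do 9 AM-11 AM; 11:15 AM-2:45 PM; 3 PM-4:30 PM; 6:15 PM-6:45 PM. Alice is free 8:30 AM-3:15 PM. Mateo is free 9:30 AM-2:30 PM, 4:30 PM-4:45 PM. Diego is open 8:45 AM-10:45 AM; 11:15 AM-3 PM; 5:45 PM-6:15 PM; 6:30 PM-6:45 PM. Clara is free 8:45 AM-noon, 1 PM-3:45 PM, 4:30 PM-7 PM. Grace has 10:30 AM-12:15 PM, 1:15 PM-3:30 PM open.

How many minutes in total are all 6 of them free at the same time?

135

Sofia ∩ Alice: 09:00-11:00, 11:15-14:45, 15:00-15:15.
Sofia ∩ Alice ∩ Mateo: 09:30-11:00, 11:15-14:30.
Sofia ∩ Alice ∩ Mateo ∩ Diego: 09:30-10:45, 11:15-14:30.
Sofia ∩ Alice ∩ Mateo ∩ Diego ∩ Clara: 09:30-10:45, 11:15-12:00, 13:00-14:30.
Sofia ∩ Alice ∩ Mateo ∩ Diego ∩ Clara ∩ Grace: 10:30-10:45, 11:15-12:00, 13:15-14:30.
Summing the common windows: 15 + 45 + 75 = 135 minutes.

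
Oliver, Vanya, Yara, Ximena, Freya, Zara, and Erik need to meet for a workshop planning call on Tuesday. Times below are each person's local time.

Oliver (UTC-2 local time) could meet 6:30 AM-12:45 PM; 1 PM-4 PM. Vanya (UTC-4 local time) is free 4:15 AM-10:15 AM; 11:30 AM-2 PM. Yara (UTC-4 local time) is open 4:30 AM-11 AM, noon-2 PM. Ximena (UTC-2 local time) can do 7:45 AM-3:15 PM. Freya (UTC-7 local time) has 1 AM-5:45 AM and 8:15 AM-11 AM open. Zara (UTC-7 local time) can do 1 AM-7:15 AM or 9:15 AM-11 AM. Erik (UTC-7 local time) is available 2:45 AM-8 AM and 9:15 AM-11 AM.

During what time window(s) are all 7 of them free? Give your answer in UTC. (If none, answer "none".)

09:45-12:45, 16:15-17:15

Oliver in UTC: 08:30-14:45, 15:00-18:00 (add 2h to convert from UTC-2).
Vanya in UTC: 08:15-14:15, 15:30-18:00 (add 4h to convert from UTC-4).
Yara in UTC: 08:30-15:00, 16:00-18:00 (add 4h to convert from UTC-4).
Ximena in UTC: 09:45-17:15 (add 2h to convert from UTC-2).
Freya in UTC: 08:00-12:45, 15:15-18:00 (add 7h to convert from UTC-7).
Zara in UTC: 08:00-14:15, 16:15-18:00 (add 7h to convert from UTC-7).
Erik in UTC: 09:45-15:00, 16:15-18:00 (add 7h to convert from UTC-7).
Oliver ∩ Vanya: 08:30-14:15, 15:30-18:00.
Oliver ∩ Vanya ∩ Yara: 08:30-14:15, 16:00-18:00.
Oliver ∩ Vanya ∩ Yara ∩ Ximena: 09:45-14:15, 16:00-17:15.
Oliver ∩ Vanya ∩ Yara ∩ Ximena ∩ Freya: 09:45-12:45, 16:00-17:15.
Oliver ∩ Vanya ∩ Yara ∩ Ximena ∩ Freya ∩ Zara: 09:45-12:45, 16:15-17:15.
Oliver ∩ Vanya ∩ Yara ∩ Ximena ∩ Freya ∩ Zara ∩ Erik: 09:45-12:45, 16:15-17:15.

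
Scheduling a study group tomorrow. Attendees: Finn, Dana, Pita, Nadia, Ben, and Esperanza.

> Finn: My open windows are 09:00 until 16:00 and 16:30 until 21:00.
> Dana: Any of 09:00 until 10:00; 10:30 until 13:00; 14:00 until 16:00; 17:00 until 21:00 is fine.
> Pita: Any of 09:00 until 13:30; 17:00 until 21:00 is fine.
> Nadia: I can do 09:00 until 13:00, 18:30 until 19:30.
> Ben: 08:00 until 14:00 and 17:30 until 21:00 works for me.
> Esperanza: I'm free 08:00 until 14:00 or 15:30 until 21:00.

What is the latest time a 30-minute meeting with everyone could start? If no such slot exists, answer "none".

19:00

Finn ∩ Dana: 09:00-10:00, 10:30-13:00, 14:00-16:00, 17:00-21:00.
Finn ∩ Dana ∩ Pita: 09:00-10:00, 10:30-13:00, 17:00-21:00.
Finn ∩ Dana ∩ Pita ∩ Nadia: 09:00-10:00, 10:30-13:00, 18:30-19:30.
Finn ∩ Dana ∩ Pita ∩ Nadia ∩ Ben: 09:00-10:00, 10:30-13:00, 18:30-19:30.
Finn ∩ Dana ∩ Pita ∩ Nadia ∩ Ben ∩ Esperanza: 09:00-10:00, 10:30-13:00, 18:30-19:30.
The last common window of at least 30 minutes is 18:30-19:30; a 30-minute meeting can start as late as 19:00 and still end by 19:30.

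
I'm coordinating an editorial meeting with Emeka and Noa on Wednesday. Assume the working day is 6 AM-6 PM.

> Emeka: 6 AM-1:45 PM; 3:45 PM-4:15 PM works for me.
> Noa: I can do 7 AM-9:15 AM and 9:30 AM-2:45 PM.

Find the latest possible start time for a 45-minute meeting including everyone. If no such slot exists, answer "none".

13:00

Emeka ∩ Noa: 07:00-09:15, 09:30-13:45.
The last common window of at least 45 minutes is 09:30-13:45; a 45-minute meeting can start as late as 13:00 and still end by 13:45.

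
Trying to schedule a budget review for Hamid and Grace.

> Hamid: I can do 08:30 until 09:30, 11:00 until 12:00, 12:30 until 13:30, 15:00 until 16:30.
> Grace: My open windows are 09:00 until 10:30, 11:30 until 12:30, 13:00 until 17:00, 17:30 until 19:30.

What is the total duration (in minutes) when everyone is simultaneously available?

180

Hamid ∩ Grace: 09:00-09:30, 11:30-12:00, 13:00-13:30, 15:00-16:30.
Those are the intersection windows.
Summing the common windows: 30 + 30 + 30 + 90 = 180 minutes.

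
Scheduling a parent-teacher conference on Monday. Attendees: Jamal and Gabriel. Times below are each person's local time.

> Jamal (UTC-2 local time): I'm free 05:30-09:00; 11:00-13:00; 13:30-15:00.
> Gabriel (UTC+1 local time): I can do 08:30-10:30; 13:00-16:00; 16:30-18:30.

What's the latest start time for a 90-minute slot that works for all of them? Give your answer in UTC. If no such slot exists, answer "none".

Jamal in UTC: 07:30-11:00, 13:00-15:00, 15:30-17:00 (add 2h to convert from UTC-2).
Gabriel in UTC: 07:30-09:30, 12:00-15:00, 15:30-17:30 (subtract 1h to convert from UTC+1).
Jamal ∩ Gabriel: 07:30-09:30, 13:00-15:00, 15:30-17:00.
So the common availability across everyone is 07:30-09:30, 13:00-15:00, 15:30-17:00.
The last common window of at least 90 minutes is 15:30-17:00; a 90-minute meeting can start as late as 15:30 and still end by 17:00.

15:30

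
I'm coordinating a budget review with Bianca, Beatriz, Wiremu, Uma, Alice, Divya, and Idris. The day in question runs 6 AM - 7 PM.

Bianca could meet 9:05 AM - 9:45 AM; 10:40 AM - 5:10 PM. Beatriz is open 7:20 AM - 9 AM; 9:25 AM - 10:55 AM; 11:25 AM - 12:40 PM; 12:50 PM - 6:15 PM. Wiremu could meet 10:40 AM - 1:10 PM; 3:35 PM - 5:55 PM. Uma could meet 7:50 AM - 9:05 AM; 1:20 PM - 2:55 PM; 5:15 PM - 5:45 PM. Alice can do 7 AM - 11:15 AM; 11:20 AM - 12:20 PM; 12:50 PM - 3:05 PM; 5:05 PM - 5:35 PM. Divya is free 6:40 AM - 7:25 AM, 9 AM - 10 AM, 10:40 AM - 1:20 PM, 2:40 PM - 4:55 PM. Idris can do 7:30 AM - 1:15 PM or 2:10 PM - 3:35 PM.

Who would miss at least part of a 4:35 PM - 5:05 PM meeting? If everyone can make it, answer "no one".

Bianca: free for 16:35-17:05. Beatriz: free for 16:35-17:05. Wiremu: free for 16:35-17:05. Uma: not fully free for 16:35-17:05. Alice: not fully free for 16:35-17:05. Divya: not fully free for 16:35-17:05. Idris: not fully free for 16:35-17:05.

Alice, Divya, Idris, Uma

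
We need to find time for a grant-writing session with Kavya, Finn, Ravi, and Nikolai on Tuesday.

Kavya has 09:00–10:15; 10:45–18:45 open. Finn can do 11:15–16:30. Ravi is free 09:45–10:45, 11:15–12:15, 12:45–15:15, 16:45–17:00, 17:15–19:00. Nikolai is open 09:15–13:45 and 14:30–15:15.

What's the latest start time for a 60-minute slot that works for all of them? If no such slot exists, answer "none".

12:45

Kavya ∩ Finn: 11:15-16:30.
Kavya ∩ Finn ∩ Ravi: 11:15-12:15, 12:45-15:15.
Kavya ∩ Finn ∩ Ravi ∩ Nikolai: 11:15-12:15, 12:45-13:45, 14:30-15:15.
Those are the intersection windows.
The last common window of at least 60 minutes is 12:45-13:45; a 60-minute meeting can start as late as 12:45 and still end by 13:45.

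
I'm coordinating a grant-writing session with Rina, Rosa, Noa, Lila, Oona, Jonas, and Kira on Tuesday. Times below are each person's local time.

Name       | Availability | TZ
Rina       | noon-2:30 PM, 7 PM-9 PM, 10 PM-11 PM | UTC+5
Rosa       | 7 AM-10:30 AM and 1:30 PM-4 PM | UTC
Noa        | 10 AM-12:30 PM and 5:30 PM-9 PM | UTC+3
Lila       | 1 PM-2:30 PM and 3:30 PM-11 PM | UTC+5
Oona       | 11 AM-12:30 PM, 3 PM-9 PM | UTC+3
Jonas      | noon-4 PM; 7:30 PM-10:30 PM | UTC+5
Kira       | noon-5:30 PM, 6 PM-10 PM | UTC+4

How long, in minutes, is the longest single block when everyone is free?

Rina in UTC: 07:00-09:30, 14:00-16:00, 17:00-18:00 (subtract 5h to convert from UTC+5).
Rosa in UTC: 07:00-10:30, 13:30-16:00.
Noa in UTC: 07:00-09:30, 14:30-18:00 (subtract 3h to convert from UTC+3).
Lila in UTC: 08:00-09:30, 10:30-18:00 (subtract 5h to convert from UTC+5).
Oona in UTC: 08:00-09:30, 12:00-18:00 (subtract 3h to convert from UTC+3).
Jonas in UTC: 07:00-11:00, 14:30-17:30 (subtract 5h to convert from UTC+5).
Kira in UTC: 08:00-13:30, 14:00-18:00 (subtract 4h to convert from UTC+4).
Rina ∩ Rosa: 07:00-09:30, 14:00-16:00.
Rina ∩ Rosa ∩ Noa: 07:00-09:30, 14:30-16:00.
Rina ∩ Rosa ∩ Noa ∩ Lila: 08:00-09:30, 14:30-16:00.
Rina ∩ Rosa ∩ Noa ∩ Lila ∩ Oona: 08:00-09:30, 14:30-16:00.
Rina ∩ Rosa ∩ Noa ∩ Lila ∩ Oona ∩ Jonas: 08:00-09:30, 14:30-16:00.
Rina ∩ Rosa ∩ Noa ∩ Lila ∩ Oona ∩ Jonas ∩ Kira: 08:00-09:30, 14:30-16:00.
The longest is 08:00-09:30 at 90 minutes.

90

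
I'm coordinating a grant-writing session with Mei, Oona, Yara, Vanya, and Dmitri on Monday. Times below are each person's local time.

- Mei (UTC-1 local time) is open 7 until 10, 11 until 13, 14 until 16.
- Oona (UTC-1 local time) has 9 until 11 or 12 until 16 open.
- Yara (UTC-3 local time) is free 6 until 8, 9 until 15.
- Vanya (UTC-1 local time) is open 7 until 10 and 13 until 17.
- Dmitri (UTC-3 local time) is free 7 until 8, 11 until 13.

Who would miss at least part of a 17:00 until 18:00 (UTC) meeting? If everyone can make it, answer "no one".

Mei in UTC: 08:00-11:00, 12:00-14:00, 15:00-17:00 (add 1h to convert from UTC-1).
Oona in UTC: 10:00-12:00, 13:00-17:00 (add 1h to convert from UTC-1).
Yara in UTC: 09:00-11:00, 12:00-18:00 (add 3h to convert from UTC-3).
Vanya in UTC: 08:00-11:00, 14:00-18:00 (add 1h to convert from UTC-1).
Dmitri in UTC: 10:00-11:00, 14:00-16:00 (add 3h to convert from UTC-3).
Mei: not fully free for 17:00-18:00. Oona: not fully free for 17:00-18:00. Yara: free for 17:00-18:00. Vanya: free for 17:00-18:00. Dmitri: not fully free for 17:00-18:00.

Dmitri, Mei, Oona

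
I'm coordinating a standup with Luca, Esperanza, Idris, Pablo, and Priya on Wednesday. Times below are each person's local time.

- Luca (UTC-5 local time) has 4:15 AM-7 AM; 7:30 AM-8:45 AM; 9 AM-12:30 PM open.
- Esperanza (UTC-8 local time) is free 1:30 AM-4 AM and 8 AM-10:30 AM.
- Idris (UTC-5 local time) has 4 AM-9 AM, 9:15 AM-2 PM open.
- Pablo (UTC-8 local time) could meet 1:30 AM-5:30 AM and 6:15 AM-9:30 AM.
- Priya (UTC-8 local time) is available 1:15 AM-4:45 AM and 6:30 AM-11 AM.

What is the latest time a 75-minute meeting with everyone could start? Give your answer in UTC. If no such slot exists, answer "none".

16:15

Luca in UTC: 09:15-12:00, 12:30-13:45, 14:00-17:30 (add 5h to convert from UTC-5).
Esperanza in UTC: 09:30-12:00, 16:00-18:30 (add 8h to convert from UTC-8).
Idris in UTC: 09:00-14:00, 14:15-19:00 (add 5h to convert from UTC-5).
Pablo in UTC: 09:30-13:30, 14:15-17:30 (add 8h to convert from UTC-8).
Priya in UTC: 09:15-12:45, 14:30-19:00 (add 8h to convert from UTC-8).
Luca ∩ Esperanza: 09:30-12:00, 16:00-17:30.
Luca ∩ Esperanza ∩ Idris: 09:30-12:00, 16:00-17:30.
Luca ∩ Esperanza ∩ Idris ∩ Pablo: 09:30-12:00, 16:00-17:30.
Luca ∩ Esperanza ∩ Idris ∩ Pablo ∩ Priya: 09:30-12:00, 16:00-17:30.
The last common window of at least 75 minutes is 16:00-17:30; a 75-minute meeting can start as late as 16:15 and still end by 17:30.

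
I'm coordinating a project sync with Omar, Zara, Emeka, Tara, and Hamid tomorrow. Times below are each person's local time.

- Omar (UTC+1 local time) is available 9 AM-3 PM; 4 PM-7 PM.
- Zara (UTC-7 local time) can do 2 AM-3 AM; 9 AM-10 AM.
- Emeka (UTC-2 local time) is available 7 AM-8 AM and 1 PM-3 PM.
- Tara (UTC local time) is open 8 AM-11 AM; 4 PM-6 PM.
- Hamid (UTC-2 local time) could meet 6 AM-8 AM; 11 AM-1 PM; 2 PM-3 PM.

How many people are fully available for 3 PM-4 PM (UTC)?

2

Omar in UTC: 08:00-14:00, 15:00-18:00 (subtract 1h to convert from UTC+1).
Zara in UTC: 09:00-10:00, 16:00-17:00 (add 7h to convert from UTC-7).
Emeka in UTC: 09:00-10:00, 15:00-17:00 (add 2h to convert from UTC-2).
Tara in UTC: 08:00-11:00, 16:00-18:00.
Hamid in UTC: 08:00-10:00, 13:00-15:00, 16:00-17:00 (add 2h to convert from UTC-2).
Omar and Emeka can make the full 15:00-16:00 slot — that's 2.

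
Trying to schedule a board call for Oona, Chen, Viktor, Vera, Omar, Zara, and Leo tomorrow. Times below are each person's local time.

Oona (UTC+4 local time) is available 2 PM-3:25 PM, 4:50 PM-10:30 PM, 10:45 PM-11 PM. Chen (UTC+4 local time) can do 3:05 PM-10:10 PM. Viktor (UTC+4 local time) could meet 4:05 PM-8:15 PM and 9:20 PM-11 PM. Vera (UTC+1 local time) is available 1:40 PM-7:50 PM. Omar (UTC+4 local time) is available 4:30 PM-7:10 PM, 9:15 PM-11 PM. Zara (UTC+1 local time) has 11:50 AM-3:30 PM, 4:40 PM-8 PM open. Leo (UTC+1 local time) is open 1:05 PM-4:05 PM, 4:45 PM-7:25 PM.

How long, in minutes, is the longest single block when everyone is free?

100

Oona in UTC: 10:00-11:25, 12:50-18:30, 18:45-19:00 (subtract 4h to convert from UTC+4).
Chen in UTC: 11:05-18:10 (subtract 4h to convert from UTC+4).
Viktor in UTC: 12:05-16:15, 17:20-19:00 (subtract 4h to convert from UTC+4).
Vera in UTC: 12:40-18:50 (subtract 1h to convert from UTC+1).
Omar in UTC: 12:30-15:10, 17:15-19:00 (subtract 4h to convert from UTC+4).
Zara in UTC: 10:50-14:30, 15:40-19:00 (subtract 1h to convert from UTC+1).
Leo in UTC: 12:05-15:05, 15:45-18:25 (subtract 1h to convert from UTC+1).
Oona ∩ Chen: 11:05-11:25, 12:50-18:10.
Oona ∩ Chen ∩ Viktor: 12:50-16:15, 17:20-18:10.
Oona ∩ Chen ∩ Viktor ∩ Vera: 12:50-16:15, 17:20-18:10.
Oona ∩ Chen ∩ Viktor ∩ Vera ∩ Omar: 12:50-15:10, 17:20-18:10.
Oona ∩ Chen ∩ Viktor ∩ Vera ∩ Omar ∩ Zara: 12:50-14:30, 17:20-18:10.
Oona ∩ Chen ∩ Viktor ∩ Vera ∩ Omar ∩ Zara ∩ Leo: 12:50-14:30, 17:20-18:10.
Those are the intersection windows.
The longest is 12:50-14:30 at 100 minutes.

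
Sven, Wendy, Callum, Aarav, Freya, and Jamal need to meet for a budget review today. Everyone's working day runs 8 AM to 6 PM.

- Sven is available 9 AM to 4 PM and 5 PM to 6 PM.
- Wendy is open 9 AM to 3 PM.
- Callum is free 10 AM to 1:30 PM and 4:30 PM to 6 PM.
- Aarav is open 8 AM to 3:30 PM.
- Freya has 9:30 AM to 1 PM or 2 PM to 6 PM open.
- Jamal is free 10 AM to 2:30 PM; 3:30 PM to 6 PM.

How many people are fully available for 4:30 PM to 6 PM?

3

Callum, Freya, and Jamal can make the full 16:30-18:00 slot — that's 3.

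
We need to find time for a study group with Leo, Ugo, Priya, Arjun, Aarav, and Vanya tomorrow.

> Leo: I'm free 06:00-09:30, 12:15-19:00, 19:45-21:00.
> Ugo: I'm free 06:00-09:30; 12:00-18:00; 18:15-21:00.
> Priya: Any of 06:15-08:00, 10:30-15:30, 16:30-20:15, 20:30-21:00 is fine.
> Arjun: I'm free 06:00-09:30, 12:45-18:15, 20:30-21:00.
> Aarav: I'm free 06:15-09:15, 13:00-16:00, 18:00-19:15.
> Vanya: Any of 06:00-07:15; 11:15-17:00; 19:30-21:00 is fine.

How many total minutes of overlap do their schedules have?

210

Leo ∩ Ugo: 06:00-09:30, 12:15-18:00, 18:15-19:00, 19:45-21:00.
Leo ∩ Ugo ∩ Priya: 06:15-08:00, 12:15-15:30, 16:30-18:00, 18:15-19:00, 19:45-20:15, 20:30-21:00.
Leo ∩ Ugo ∩ Priya ∩ Arjun: 06:15-08:00, 12:45-15:30, 16:30-18:00, 20:30-21:00.
Leo ∩ Ugo ∩ Priya ∩ Arjun ∩ Aarav: 06:15-08:00, 13:00-15:30.
Leo ∩ Ugo ∩ Priya ∩ Arjun ∩ Aarav ∩ Vanya: 06:15-07:15, 13:00-15:30.
So the common availability across everyone is 06:15-07:15, 13:00-15:30.
Summing the common windows: 60 + 150 = 210 minutes.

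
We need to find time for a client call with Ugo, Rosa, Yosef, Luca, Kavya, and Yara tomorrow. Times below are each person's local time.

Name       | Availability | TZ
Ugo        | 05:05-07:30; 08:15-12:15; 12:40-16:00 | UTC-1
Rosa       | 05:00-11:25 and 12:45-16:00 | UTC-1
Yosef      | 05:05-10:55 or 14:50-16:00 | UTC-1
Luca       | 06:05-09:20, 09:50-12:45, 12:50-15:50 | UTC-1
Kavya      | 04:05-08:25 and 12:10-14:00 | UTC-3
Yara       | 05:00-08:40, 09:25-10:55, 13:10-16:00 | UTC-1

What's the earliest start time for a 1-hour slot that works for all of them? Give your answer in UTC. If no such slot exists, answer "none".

Ugo in UTC: 06:05-08:30, 09:15-13:15, 13:40-17:00 (add 1h to convert from UTC-1).
Rosa in UTC: 06:00-12:25, 13:45-17:00 (add 1h to convert from UTC-1).
Yosef in UTC: 06:05-11:55, 15:50-17:00 (add 1h to convert from UTC-1).
Luca in UTC: 07:05-10:20, 10:50-13:45, 13:50-16:50 (add 1h to convert from UTC-1).
Kavya in UTC: 07:05-11:25, 15:10-17:00 (add 3h to convert from UTC-3).
Yara in UTC: 06:00-09:40, 10:25-11:55, 14:10-17:00 (add 1h to convert from UTC-1).
Ugo ∩ Rosa: 06:05-08:30, 09:15-12:25, 13:45-17:00.
Ugo ∩ Rosa ∩ Yosef: 06:05-08:30, 09:15-11:55, 15:50-17:00.
Ugo ∩ Rosa ∩ Yosef ∩ Luca: 07:05-08:30, 09:15-10:20, 10:50-11:55, 15:50-16:50.
Ugo ∩ Rosa ∩ Yosef ∩ Luca ∩ Kavya: 07:05-08:30, 09:15-10:20, 10:50-11:25, 15:50-16:50.
Ugo ∩ Rosa ∩ Yosef ∩ Luca ∩ Kavya ∩ Yara: 07:05-08:30, 09:15-09:40, 10:50-11:25, 15:50-16:50.
The first common window of at least 60 minutes is 07:05-08:30, so the earliest start is 07:05.

07:05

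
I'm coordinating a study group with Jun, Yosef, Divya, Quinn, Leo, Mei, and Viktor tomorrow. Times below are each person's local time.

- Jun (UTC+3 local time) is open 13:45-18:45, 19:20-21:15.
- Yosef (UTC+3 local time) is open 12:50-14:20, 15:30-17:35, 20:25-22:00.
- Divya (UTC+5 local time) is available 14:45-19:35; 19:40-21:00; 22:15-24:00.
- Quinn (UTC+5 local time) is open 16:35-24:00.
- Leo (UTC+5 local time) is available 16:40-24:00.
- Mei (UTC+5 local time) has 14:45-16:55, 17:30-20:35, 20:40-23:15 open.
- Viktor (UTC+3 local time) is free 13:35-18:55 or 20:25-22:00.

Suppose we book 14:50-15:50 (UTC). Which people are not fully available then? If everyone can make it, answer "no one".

Jun, Mei, Yosef

Jun in UTC: 10:45-15:45, 16:20-18:15 (subtract 3h to convert from UTC+3).
Yosef in UTC: 09:50-11:20, 12:30-14:35, 17:25-19:00 (subtract 3h to convert from UTC+3).
Divya in UTC: 09:45-14:35, 14:40-16:00, 17:15-19:00 (subtract 5h to convert from UTC+5).
Quinn in UTC: 11:35-19:00 (subtract 5h to convert from UTC+5).
Leo in UTC: 11:40-19:00 (subtract 5h to convert from UTC+5).
Mei in UTC: 09:45-11:55, 12:30-15:35, 15:40-18:15 (subtract 5h to convert from UTC+5).
Viktor in UTC: 10:35-15:55, 17:25-19:00 (subtract 3h to convert from UTC+3).
Jun: not fully free for 14:50-15:50. Yosef: not fully free for 14:50-15:50. Divya: free for 14:50-15:50. Quinn: free for 14:50-15:50. Leo: free for 14:50-15:50. Mei: not fully free for 14:50-15:50. Viktor: free for 14:50-15:50.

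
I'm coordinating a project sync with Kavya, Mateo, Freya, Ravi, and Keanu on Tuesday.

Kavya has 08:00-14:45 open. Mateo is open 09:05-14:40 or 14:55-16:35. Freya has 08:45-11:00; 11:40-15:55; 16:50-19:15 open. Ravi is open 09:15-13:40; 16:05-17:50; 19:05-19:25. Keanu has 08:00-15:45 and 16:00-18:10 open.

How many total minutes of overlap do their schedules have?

225

Kavya ∩ Mateo: 09:05-14:40.
Kavya ∩ Mateo ∩ Freya: 09:05-11:00, 11:40-14:40.
Kavya ∩ Mateo ∩ Freya ∩ Ravi: 09:15-11:00, 11:40-13:40.
Kavya ∩ Mateo ∩ Freya ∩ Ravi ∩ Keanu: 09:15-11:00, 11:40-13:40.
Summing the common windows: 105 + 120 = 225 minutes.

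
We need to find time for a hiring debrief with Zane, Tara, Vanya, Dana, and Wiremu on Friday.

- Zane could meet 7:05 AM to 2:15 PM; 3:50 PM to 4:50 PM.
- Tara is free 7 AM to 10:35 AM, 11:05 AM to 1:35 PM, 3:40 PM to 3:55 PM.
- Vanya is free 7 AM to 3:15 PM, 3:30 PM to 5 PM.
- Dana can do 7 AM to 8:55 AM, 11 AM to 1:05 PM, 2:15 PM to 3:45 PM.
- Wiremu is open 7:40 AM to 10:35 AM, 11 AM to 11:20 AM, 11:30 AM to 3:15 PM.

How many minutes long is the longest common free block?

95

Zane ∩ Tara: 07:05-10:35, 11:05-13:35, 15:50-15:55.
Zane ∩ Tara ∩ Vanya: 07:05-10:35, 11:05-13:35, 15:50-15:55.
Zane ∩ Tara ∩ Vanya ∩ Dana: 07:05-08:55, 11:05-13:05.
Zane ∩ Tara ∩ Vanya ∩ Dana ∩ Wiremu: 07:40-08:55, 11:05-11:20, 11:30-13:05.
So the common availability across everyone is 07:40-08:55, 11:05-11:20, 11:30-13:05.
The longest is 11:30-13:05 at 95 minutes.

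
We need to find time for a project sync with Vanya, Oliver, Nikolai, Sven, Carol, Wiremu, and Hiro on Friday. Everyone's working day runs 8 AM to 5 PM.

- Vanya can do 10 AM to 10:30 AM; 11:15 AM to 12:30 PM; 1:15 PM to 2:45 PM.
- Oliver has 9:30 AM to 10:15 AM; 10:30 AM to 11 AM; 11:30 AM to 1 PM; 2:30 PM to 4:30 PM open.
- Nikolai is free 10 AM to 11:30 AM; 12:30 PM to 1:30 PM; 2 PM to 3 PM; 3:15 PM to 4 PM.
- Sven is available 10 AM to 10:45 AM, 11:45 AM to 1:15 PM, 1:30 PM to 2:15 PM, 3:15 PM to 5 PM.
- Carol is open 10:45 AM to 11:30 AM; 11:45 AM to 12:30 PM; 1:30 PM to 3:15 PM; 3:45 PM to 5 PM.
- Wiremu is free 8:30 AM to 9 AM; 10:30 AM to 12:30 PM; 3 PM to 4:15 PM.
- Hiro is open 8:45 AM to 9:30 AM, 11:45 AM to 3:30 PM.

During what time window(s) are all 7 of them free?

none

Vanya ∩ Oliver: 10:00-10:15, 11:30-12:30, 14:30-14:45.
Vanya ∩ Oliver ∩ Nikolai: 10:00-10:15, 14:30-14:45.
Vanya ∩ Oliver ∩ Nikolai ∩ Sven: 10:00-10:15.
Vanya ∩ Oliver ∩ Nikolai ∩ Sven ∩ Carol: ∅.
Vanya ∩ Oliver ∩ Nikolai ∩ Sven ∩ Carol ∩ Wiremu: ∅.
Vanya ∩ Oliver ∩ Nikolai ∩ Sven ∩ Carol ∩ Wiremu ∩ Hiro: ∅.
There is no time when everyone is free.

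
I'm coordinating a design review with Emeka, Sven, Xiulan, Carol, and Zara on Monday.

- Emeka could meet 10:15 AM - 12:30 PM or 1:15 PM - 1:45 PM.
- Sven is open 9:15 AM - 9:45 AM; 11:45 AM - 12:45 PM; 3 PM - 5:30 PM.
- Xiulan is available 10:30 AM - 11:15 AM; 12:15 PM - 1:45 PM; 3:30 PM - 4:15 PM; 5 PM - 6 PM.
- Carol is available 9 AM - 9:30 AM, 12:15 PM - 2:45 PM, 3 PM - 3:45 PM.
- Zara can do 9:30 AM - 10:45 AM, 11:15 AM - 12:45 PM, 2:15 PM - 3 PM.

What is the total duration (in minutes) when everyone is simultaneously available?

15

Emeka ∩ Sven: 11:45-12:30.
Emeka ∩ Sven ∩ Xiulan: 12:15-12:30.
Emeka ∩ Sven ∩ Xiulan ∩ Carol: 12:15-12:30.
Emeka ∩ Sven ∩ Xiulan ∩ Carol ∩ Zara: 12:15-12:30.
That's a single block of 15 minutes.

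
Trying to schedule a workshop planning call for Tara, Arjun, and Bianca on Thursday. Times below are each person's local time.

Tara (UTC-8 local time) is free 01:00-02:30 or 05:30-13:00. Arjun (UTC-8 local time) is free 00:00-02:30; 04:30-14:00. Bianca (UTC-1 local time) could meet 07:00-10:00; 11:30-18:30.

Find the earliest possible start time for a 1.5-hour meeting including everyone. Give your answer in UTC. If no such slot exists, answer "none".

09:00

Tara in UTC: 09:00-10:30, 13:30-21:00 (add 8h to convert from UTC-8).
Arjun in UTC: 08:00-10:30, 12:30-22:00 (add 8h to convert from UTC-8).
Bianca in UTC: 08:00-11:00, 12:30-19:30 (add 1h to convert from UTC-1).
Tara ∩ Arjun: 09:00-10:30, 13:30-21:00.
Tara ∩ Arjun ∩ Bianca: 09:00-10:30, 13:30-19:30.
The first common window of at least 90 minutes is 09:00-10:30, so the earliest start is 09:00.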